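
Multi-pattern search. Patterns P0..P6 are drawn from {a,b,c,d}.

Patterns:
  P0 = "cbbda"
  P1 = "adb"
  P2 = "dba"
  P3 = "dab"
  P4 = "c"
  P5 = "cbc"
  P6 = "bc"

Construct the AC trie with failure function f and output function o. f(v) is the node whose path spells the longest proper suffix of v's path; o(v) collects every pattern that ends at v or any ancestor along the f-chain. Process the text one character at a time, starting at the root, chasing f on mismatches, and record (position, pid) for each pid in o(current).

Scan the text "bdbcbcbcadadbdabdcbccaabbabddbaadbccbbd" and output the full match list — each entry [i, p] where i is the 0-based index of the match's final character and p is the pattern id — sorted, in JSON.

Build automaton:
Trie nodes:
  0='ε' goto a→6 b→15 c→1 d→9
  1='c' goto b→2  [P4 ends]
  2='cb' goto b→3 c→14
  3='cbb' goto d→4
  4='cbbd' goto a→5
  5='cbbda' goto ·  [P0 ends]
  6='a' goto d→7
  7='ad' goto b→8
  8='adb' goto ·  [P1 ends]
  9='d' goto a→12 b→10
  10='db' goto a→11
  11='dba' goto ·  [P2 ends]
  12='da' goto b→13
  13='dab' goto ·  [P3 ends]
  14='cbc' goto ·  [P5 ends]
  15='b' goto c→16
  16='bc' goto ·  [P6 ends]

Failure links (BFS by depth):
  n1('c'): parent n0 fail=0; on 'c' 0 → fail=0;  out {4}∪∅={4}
  n6('a'): parent n0 fail=0; on 'a' 0 → fail=0;  out ∅∪∅=∅
  n9('d'): parent n0 fail=0; on 'd' 0 → fail=0;  out ∅∪∅=∅
  n15('b'): parent n0 fail=0; on 'b' 0 → fail=0;  out ∅∪∅=∅
  n2('cb'): parent n1 fail=0; on 'b' 0 → fail=15;  out ∅∪∅=∅
  n7('ad'): parent n6 fail=0; on 'd' 0 → fail=9;  out ∅∪∅=∅
  n10('db'): parent n9 fail=0; on 'b' 0 → fail=15;  out ∅∪∅=∅
  n12('da'): parent n9 fail=0; on 'a' 0 → fail=6;  out ∅∪∅=∅
  n16('bc'): parent n15 fail=0; on 'c' 0 → fail=1;  out {6}∪{4}={4,6}
  n3('cbb'): parent n2 fail=15; on 'b' 15→0 → fail=15;  out ∅∪∅=∅
  n8('adb'): parent n7 fail=9; on 'b' 9 → fail=10;  out {1}∪∅={1}
  n11('dba'): parent n10 fail=15; on 'a' 15→0 → fail=6;  out {2}∪∅={2}
  n13('dab'): parent n12 fail=6; on 'b' 6→0 → fail=15;  out {3}∪∅={3}
  n14('cbc'): parent n2 fail=15; on 'c' 15 → fail=16;  out {5}∪{4,6}={4,5,6}
  n4('cbbd'): parent n3 fail=15; on 'd' 15→0 → fail=9;  out ∅∪∅=∅
  n5('cbbda'): parent n4 fail=9; on 'a' 9 → fail=12;  out {0}∪∅={0}

Run:
[0] read 'b'  n0⇒n15
[1] read 'd'  n15⇒n9 (fail-walked)
[2] read 'b'  n9⇒n10
[3] read 'c'  n10⇒n16 (fail-walked)  ** P4@[3:3],P6@[2:3]
[4] read 'b'  n16⇒n2 (fail-walked)
[5] read 'c'  n2⇒n14  ** P4@[5:5],P5@[3:5],P6@[4:5]
[6] read 'b'  n14⇒n2 (fail-walked)
[7] read 'c'  n2⇒n14  ** P4@[7:7],P5@[5:7],P6@[6:7]
[8] read 'a'  n14⇒n6 (fail-walked)
[9] read 'd'  n6⇒n7
[10] read 'a'  n7⇒n12 (fail-walked)
[11] read 'd'  n12⇒n7 (fail-walked)
[12] read 'b'  n7⇒n8  ** P1@[10:12]
[13] read 'd'  n8⇒n9 (fail-walked)
[14] read 'a'  n9⇒n12
[15] read 'b'  n12⇒n13  ** P3@[13:15]
[16] read 'd'  n13⇒n9 (fail-walked)
[17] read 'c'  n9⇒n1 (fail-walked)  ** P4@[17:17]
[18] read 'b'  n1⇒n2
[19] read 'c'  n2⇒n14  ** P4@[19:19],P5@[17:19],P6@[18:19]
[20] read 'c'  n14⇒n1 (fail-walked)  ** P4@[20:20]
[21] read 'a'  n1⇒n6 (fail-walked)
[22] read 'a'  n6⇒n6 (fail-walked)
[23] read 'b'  n6⇒n15 (fail-walked)
[24] read 'b'  n15⇒n15 (fail-walked)
[25] read 'a'  n15⇒n6 (fail-walked)
[26] read 'b'  n6⇒n15 (fail-walked)
[27] read 'd'  n15⇒n9 (fail-walked)
[28] read 'd'  n9⇒n9 (fail-walked)
[29] read 'b'  n9⇒n10
[30] read 'a'  n10⇒n11  ** P2@[28:30]
[31] read 'a'  n11⇒n6 (fail-walked)
[32] read 'd'  n6⇒n7
[33] read 'b'  n7⇒n8  ** P1@[31:33]
[34] read 'c'  n8⇒n16 (fail-walked)  ** P4@[34:34],P6@[33:34]
[35] read 'c'  n16⇒n1 (fail-walked)  ** P4@[35:35]
[36] read 'b'  n1⇒n2
[37] read 'b'  n2⇒n3
[38] read 'd'  n3⇒n4

Matches: [[3,4],[3,6],[5,4],[5,5],[5,6],[7,4],[7,5],[7,6],[12,1],[15,3],[17,4],[19,4],[19,5],[19,6],[20,4],[30,2],[33,1],[34,4],[34,6],[35,4]]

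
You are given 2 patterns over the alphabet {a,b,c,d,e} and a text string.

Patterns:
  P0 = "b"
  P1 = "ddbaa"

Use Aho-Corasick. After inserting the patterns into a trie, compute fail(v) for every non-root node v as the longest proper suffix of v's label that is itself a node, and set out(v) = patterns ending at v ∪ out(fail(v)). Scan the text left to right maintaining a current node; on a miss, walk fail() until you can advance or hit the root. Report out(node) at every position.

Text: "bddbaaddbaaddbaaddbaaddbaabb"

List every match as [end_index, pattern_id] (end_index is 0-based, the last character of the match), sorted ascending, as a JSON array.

Construct AC machine:
Trie nodes:
  0='ε' goto b→1 d→2
  1='b' goto ·  [P0 ends]
  2='d' goto d→3
  3='dd' goto b→4
  4='ddb' goto a→5
  5='ddba' goto a→6
  6='ddbaa' goto ·  [P1 ends]

Failure links (BFS by depth):
  fail(1) 'b': from fail(0)=0 chase 'b': 0 ⇒ 0;  out={0}∪out(0)={0}
  fail(2) 'd': from fail(0)=0 chase 'd': 0 ⇒ 0;  out=∅∪out(0)=∅
  fail(3) 'dd': from fail(2)=0 chase 'd': 0 ⇒ 2;  out=∅∪out(2)=∅
  fail(4) 'ddb': from fail(3)=2 chase 'b': 2→0 ⇒ 1;  out=∅∪out(1)={0}
  fail(5) 'ddba': from fail(4)=1 chase 'a': 1→0 ⇒ 0;  out=∅∪out(0)=∅
  fail(6) 'ddbaa': from fail(5)=0 chase 'a': 0 ⇒ 0;  out={1}∪out(0)={1}

Scan:
pos 0 'b': at 1  ** P0@[0:0]
pos 1 'd': at 2 (via fail)
pos 2 'd': at 3
pos 3 'b': at 4  ** P0@[3:3]
pos 4 'a': at 5
pos 5 'a': at 6  ** P1@[1:5]
pos 6 'd': at 2 (via fail)
pos 7 'd': at 3
pos 8 'b': at 4  ** P0@[8:8]
pos 9 'a': at 5
pos 10 'a': at 6  ** P1@[6:10]
pos 11 'd': at 2 (via fail)
pos 12 'd': at 3
pos 13 'b': at 4  ** P0@[13:13]
pos 14 'a': at 5
pos 15 'a': at 6  ** P1@[11:15]
pos 16 'd': at 2 (via fail)
pos 17 'd': at 3
pos 18 'b': at 4  ** P0@[18:18]
pos 19 'a': at 5
pos 20 'a': at 6  ** P1@[16:20]
pos 21 'd': at 2 (via fail)
pos 22 'd': at 3
pos 23 'b': at 4  ** P0@[23:23]
pos 24 'a': at 5
pos 25 'a': at 6  ** P1@[21:25]
pos 26 'b': at 1 (via fail)  ** P0@[26:26]
pos 27 'b': at 1 (via fail)  ** P0@[27:27]

Result: [[0,0],[3,0],[5,1],[8,0],[10,1],[13,0],[15,1],[18,0],[20,1],[23,0],[25,1],[26,0],[27,0]]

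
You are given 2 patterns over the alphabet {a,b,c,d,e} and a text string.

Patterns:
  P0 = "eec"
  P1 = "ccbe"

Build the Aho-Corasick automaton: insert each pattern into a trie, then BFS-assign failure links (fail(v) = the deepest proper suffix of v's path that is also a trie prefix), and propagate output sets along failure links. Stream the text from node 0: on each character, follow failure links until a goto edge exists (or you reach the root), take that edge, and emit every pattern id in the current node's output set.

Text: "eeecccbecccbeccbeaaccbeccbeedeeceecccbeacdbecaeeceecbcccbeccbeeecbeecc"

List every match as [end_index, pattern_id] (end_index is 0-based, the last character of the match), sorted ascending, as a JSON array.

Construct AC machine:
Trie nodes:
  0='ε' goto c→4 e→1
  1='e' goto e→2
  2='ee' goto c→3
  3='eec' goto ·  [P0 ends]
  4='c' goto c→5
  5='cc' goto b→6
  6='ccb' goto e→7
  7='ccbe' goto ·  [P1 ends]

BFS fail/out derivation:
  n1('e'): parent n0 fail=0; on 'e' 0 → fail=0;  out ∅∪∅=∅
  n4('c'): parent n0 fail=0; on 'c' 0 → fail=0;  out ∅∪∅=∅
  n2('ee'): parent n1 fail=0; on 'e' 0 → fail=1;  out ∅∪∅=∅
  n5('cc'): parent n4 fail=0; on 'c' 0 → fail=4;  out ∅∪∅=∅
  n3('eec'): parent n2 fail=1; on 'c' 1→0 → fail=4;  out {0}∪∅={0}
  n6('ccb'): parent n5 fail=4; on 'b' 4→0 → fail=0;  out ∅∪∅=∅
  n7('ccbe'): parent n6 fail=0; on 'e' 0 → fail=1;  out {1}∪∅={1}

Scan:
[0] read 'e'  n0⇒n1
[1] read 'e'  n1⇒n2
[2] read 'e'  n2⇒n2 ·f
[3] read 'c'  n2⇒n3  emit P0@[1:3]
[4] read 'c'  n3⇒n5 ·f
[5] read 'c'  n5⇒n5 ·f
[6] read 'b'  n5⇒n6
[7] read 'e'  n6⇒n7  emit P1@[4:7]
[8] read 'c'  n7⇒n4 ·f
[9] read 'c'  n4⇒n5
[10] read 'c'  n5⇒n5 ·f
[11] read 'b'  n5⇒n6
[12] read 'e'  n6⇒n7  emit P1@[9:12]
[13] read 'c'  n7⇒n4 ·f
[14] read 'c'  n4⇒n5
[15] read 'b'  n5⇒n6
[16] read 'e'  n6⇒n7  emit P1@[13:16]
[17] read 'a'  n7⇒n0 ·f
[18] read 'a'  n0⇒n0
[19] read 'c'  n0⇒n4
[20] read 'c'  n4⇒n5
[21] read 'b'  n5⇒n6
[22] read 'e'  n6⇒n7  emit P1@[19:22]
[23] read 'c'  n7⇒n4 ·f
[24] read 'c'  n4⇒n5
[25] read 'b'  n5⇒n6
[26] read 'e'  n6⇒n7  emit P1@[23:26]
[27] read 'e'  n7⇒n2 ·f
[28] read 'd'  n2⇒n0 ·f
[29] read 'e'  n0⇒n1
[30] read 'e'  n1⇒n2
[31] read 'c'  n2⇒n3  emit P0@[29:31]
[32] read 'e'  n3⇒n1 ·f
[33] read 'e'  n1⇒n2
[34] read 'c'  n2⇒n3  emit P0@[32:34]
[35] read 'c'  n3⇒n5 ·f
[36] read 'c'  n5⇒n5 ·f
[37] read 'b'  n5⇒n6
[38] read 'e'  n6⇒n7  emit P1@[35:38]
[39] read 'a'  n7⇒n0 ·f
[40] read 'c'  n0⇒n4
[41] read 'd'  n4⇒n0 ·f
[42] read 'b'  n0⇒n0
[43] read 'e'  n0⇒n1
[44] read 'c'  n1⇒n4 ·f
[45] read 'a'  n4⇒n0 ·f
[46] read 'e'  n0⇒n1
[47] read 'e'  n1⇒n2
[48] read 'c'  n2⇒n3  emit P0@[46:48]
[49] read 'e'  n3⇒n1 ·f
[50] read 'e'  n1⇒n2
[51] read 'c'  n2⇒n3  emit P0@[49:51]
[52] read 'b'  n3⇒n0 ·f
[53] read 'c'  n0⇒n4
[54] read 'c'  n4⇒n5
[55] read 'c'  n5⇒n5 ·f
[56] read 'b'  n5⇒n6
[57] read 'e'  n6⇒n7  emit P1@[54:57]
[58] read 'c'  n7⇒n4 ·f
[59] read 'c'  n4⇒n5
[60] read 'b'  n5⇒n6
[61] read 'e'  n6⇒n7  emit P1@[58:61]
[62] read 'e'  n7⇒n2 ·f
[63] read 'e'  n2⇒n2 ·f
[64] read 'c'  n2⇒n3  emit P0@[62:64]
[65] read 'b'  n3⇒n0 ·f
[66] read 'e'  n0⇒n1
[67] read 'e'  n1⇒n2
[68] read 'c'  n2⇒n3  emit P0@[66:68]
[69] read 'c'  n3⇒n5 ·f

Result: [[3,0],[7,1],[12,1],[16,1],[22,1],[26,1],[31,0],[34,0],[38,1],[48,0],[51,0],[57,1],[61,1],[64,0],[68,0]]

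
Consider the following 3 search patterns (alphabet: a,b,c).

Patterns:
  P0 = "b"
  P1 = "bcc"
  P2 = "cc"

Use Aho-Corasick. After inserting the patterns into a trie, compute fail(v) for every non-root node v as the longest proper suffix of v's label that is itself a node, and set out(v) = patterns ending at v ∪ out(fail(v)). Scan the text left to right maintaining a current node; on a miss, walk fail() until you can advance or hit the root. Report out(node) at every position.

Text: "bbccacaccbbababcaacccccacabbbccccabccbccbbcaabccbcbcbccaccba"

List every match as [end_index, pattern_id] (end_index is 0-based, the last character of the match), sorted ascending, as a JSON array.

Build:
Trie nodes:
  n0 'ε': b→1 c→4
  n1 'b': c→2  ←P0
  n2 'bc': c→3
  n3 'bcc': ·  ←P1
  n4 'c': c→5
  n5 'cc': ·  ←P2

BFS fail/out derivation:
  fail(1) 'b': from fail(0)=0 chase 'b': 0 ⇒ 0;  out={0}∪out(0)={0}
  fail(4) 'c': from fail(0)=0 chase 'c': 0 ⇒ 0;  out=∅∪out(0)=∅
  fail(2) 'bc': from fail(1)=0 chase 'c': 0 ⇒ 4;  out=∅∪out(4)=∅
  fail(5) 'cc': from fail(4)=0 chase 'c': 0 ⇒ 4;  out={2}∪out(4)={2}
  fail(3) 'bcc': from fail(2)=4 chase 'c': 4 ⇒ 5;  out={1}∪out(5)={1,2}

Run:
[0] read 'b'  n0⇒n1  ** P0@[0:0]
[1] read 'b'  n1⇒n1 (fail-walked)  ** P0@[1:1]
[2] read 'c'  n1⇒n2
[3] read 'c'  n2⇒n3  ** P1@[1:3],P2@[2:3]
[4] read 'a'  n3⇒n0 (fail-walked)
[5] read 'c'  n0⇒n4
[6] read 'a'  n4⇒n0 (fail-walked)
[7] read 'c'  n0⇒n4
[8] read 'c'  n4⇒n5  ** P2@[7:8]
[9] read 'b'  n5⇒n1 (fail-walked)  ** P0@[9:9]
[10] read 'b'  n1⇒n1 (fail-walked)  ** P0@[10:10]
[11] read 'a'  n1⇒n0 (fail-walked)
[12] read 'b'  n0⇒n1  ** P0@[12:12]
[13] read 'a'  n1⇒n0 (fail-walked)
[14] read 'b'  n0⇒n1  ** P0@[14:14]
[15] read 'c'  n1⇒n2
[16] read 'a'  n2⇒n0 (fail-walked)
[17] read 'a'  n0⇒n0
[18] read 'c'  n0⇒n4
[19] read 'c'  n4⇒n5  ** P2@[18:19]
[20] read 'c'  n5⇒n5 (fail-walked)  ** P2@[19:20]
[21] read 'c'  n5⇒n5 (fail-walked)  ** P2@[20:21]
[22] read 'c'  n5⇒n5 (fail-walked)  ** P2@[21:22]
[23] read 'a'  n5⇒n0 (fail-walked)
[24] read 'c'  n0⇒n4
[25] read 'a'  n4⇒n0 (fail-walked)
[26] read 'b'  n0⇒n1  ** P0@[26:26]
[27] read 'b'  n1⇒n1 (fail-walked)  ** P0@[27:27]
[28] read 'b'  n1⇒n1 (fail-walked)  ** P0@[28:28]
[29] read 'c'  n1⇒n2
[30] read 'c'  n2⇒n3  ** P1@[28:30],P2@[29:30]
[31] read 'c'  n3⇒n5 (fail-walked)  ** P2@[30:31]
[32] read 'c'  n5⇒n5 (fail-walked)  ** P2@[31:32]
[33] read 'a'  n5⇒n0 (fail-walked)
[34] read 'b'  n0⇒n1  ** P0@[34:34]
[35] read 'c'  n1⇒n2
[36] read 'c'  n2⇒n3  ** P1@[34:36],P2@[35:36]
[37] read 'b'  n3⇒n1 (fail-walked)  ** P0@[37:37]
[38] read 'c'  n1⇒n2
[39] read 'c'  n2⇒n3  ** P1@[37:39],P2@[38:39]
[40] read 'b'  n3⇒n1 (fail-walked)  ** P0@[40:40]
[41] read 'b'  n1⇒n1 (fail-walked)  ** P0@[41:41]
[42] read 'c'  n1⇒n2
[43] read 'a'  n2⇒n0 (fail-walked)
[44] read 'a'  n0⇒n0
[45] read 'b'  n0⇒n1  ** P0@[45:45]
[46] read 'c'  n1⇒n2
[47] read 'c'  n2⇒n3  ** P1@[45:47],P2@[46:47]
[48] read 'b'  n3⇒n1 (fail-walked)  ** P0@[48:48]
[49] read 'c'  n1⇒n2
[50] read 'b'  n2⇒n1 (fail-walked)  ** P0@[50:50]
[51] read 'c'  n1⇒n2
[52] read 'b'  n2⇒n1 (fail-walked)  ** P0@[52:52]
[53] read 'c'  n1⇒n2
[54] read 'c'  n2⇒n3  ** P1@[52:54],P2@[53:54]
[55] read 'a'  n3⇒n0 (fail-walked)
[56] read 'c'  n0⇒n4
[57] read 'c'  n4⇒n5  ** P2@[56:57]
[58] read 'b'  n5⇒n1 (fail-walked)  ** P0@[58:58]
[59] read 'a'  n1⇒n0 (fail-walked)

Matches: [[0,0],[1,0],[3,1],[3,2],[8,2],[9,0],[10,0],[12,0],[14,0],[19,2],[20,2],[21,2],[22,2],[26,0],[27,0],[28,0],[30,1],[30,2],[31,2],[32,2],[34,0],[36,1],[36,2],[37,0],[39,1],[39,2],[40,0],[41,0],[45,0],[47,1],[47,2],[48,0],[50,0],[52,0],[54,1],[54,2],[57,2],[58,0]]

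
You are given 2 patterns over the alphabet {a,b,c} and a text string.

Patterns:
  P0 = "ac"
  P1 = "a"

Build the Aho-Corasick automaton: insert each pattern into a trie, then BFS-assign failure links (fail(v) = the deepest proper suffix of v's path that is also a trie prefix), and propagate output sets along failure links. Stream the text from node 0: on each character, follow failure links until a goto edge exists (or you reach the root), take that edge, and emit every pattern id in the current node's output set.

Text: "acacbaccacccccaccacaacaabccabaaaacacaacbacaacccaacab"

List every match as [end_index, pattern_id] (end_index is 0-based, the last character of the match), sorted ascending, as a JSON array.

Build automaton:
Trie nodes:
  0='ε' goto a→1
  1='a' goto c→2  [P1 ends]
  2='ac' goto ·  [P0 ends]

BFS fail/out derivation:
  n1('a'): parent n0 fail=0; on 'a' 0 → fail=0;  out {1}∪∅={1}
  n2('ac'): parent n1 fail=0; on 'c' 0 → fail=0;  out {0}∪∅={0}

Text stream:
[0] read 'a'  n0⇒n1  → match P1@[0:0]
[1] read 'c'  n1⇒n2  → match P0@[0:1]
[2] read 'a'  n2⇒n1 (fail-walked)  → match P1@[2:2]
[3] read 'c'  n1⇒n2  → match P0@[2:3]
[4] read 'b'  n2⇒n0 (fail-walked)
[5] read 'a'  n0⇒n1  → match P1@[5:5]
[6] read 'c'  n1⇒n2  → match P0@[5:6]
[7] read 'c'  n2⇒n0 (fail-walked)
[8] read 'a'  n0⇒n1  → match P1@[8:8]
[9] read 'c'  n1⇒n2  → match P0@[8:9]
[10] read 'c'  n2⇒n0 (fail-walked)
[11] read 'c'  n0⇒n0
[12] read 'c'  n0⇒n0
[13] read 'c'  n0⇒n0
[14] read 'a'  n0⇒n1  → match P1@[14:14]
[15] read 'c'  n1⇒n2  → match P0@[14:15]
[16] read 'c'  n2⇒n0 (fail-walked)
[17] read 'a'  n0⇒n1  → match P1@[17:17]
[18] read 'c'  n1⇒n2  → match P0@[17:18]
[19] read 'a'  n2⇒n1 (fail-walked)  → match P1@[19:19]
[20] read 'a'  n1⇒n1 (fail-walked)  → match P1@[20:20]
[21] read 'c'  n1⇒n2  → match P0@[20:21]
[22] read 'a'  n2⇒n1 (fail-walked)  → match P1@[22:22]
[23] read 'a'  n1⇒n1 (fail-walked)  → match P1@[23:23]
[24] read 'b'  n1⇒n0 (fail-walked)
[25] read 'c'  n0⇒n0
[26] read 'c'  n0⇒n0
[27] read 'a'  n0⇒n1  → match P1@[27:27]
[28] read 'b'  n1⇒n0 (fail-walked)
[29] read 'a'  n0⇒n1  → match P1@[29:29]
[30] read 'a'  n1⇒n1 (fail-walked)  → match P1@[30:30]
[31] read 'a'  n1⇒n1 (fail-walked)  → match P1@[31:31]
[32] read 'a'  n1⇒n1 (fail-walked)  → match P1@[32:32]
[33] read 'c'  n1⇒n2  → match P0@[32:33]
[34] read 'a'  n2⇒n1 (fail-walked)  → match P1@[34:34]
[35] read 'c'  n1⇒n2  → match P0@[34:35]
[36] read 'a'  n2⇒n1 (fail-walked)  → match P1@[36:36]
[37] read 'a'  n1⇒n1 (fail-walked)  → match P1@[37:37]
[38] read 'c'  n1⇒n2  → match P0@[37:38]
[39] read 'b'  n2⇒n0 (fail-walked)
[40] read 'a'  n0⇒n1  → match P1@[40:40]
[41] read 'c'  n1⇒n2  → match P0@[40:41]
[42] read 'a'  n2⇒n1 (fail-walked)  → match P1@[42:42]
[43] read 'a'  n1⇒n1 (fail-walked)  → match P1@[43:43]
[44] read 'c'  n1⇒n2  → match P0@[43:44]
[45] read 'c'  n2⇒n0 (fail-walked)
[46] read 'c'  n0⇒n0
[47] read 'a'  n0⇒n1  → match P1@[47:47]
[48] read 'a'  n1⇒n1 (fail-walked)  → match P1@[48:48]
[49] read 'c'  n1⇒n2  → match P0@[48:49]
[50] read 'a'  n2⇒n1 (fail-walked)  → match P1@[50:50]
[51] read 'b'  n1⇒n0 (fail-walked)

Matches: [[0,1],[1,0],[2,1],[3,0],[5,1],[6,0],[8,1],[9,0],[14,1],[15,0],[17,1],[18,0],[19,1],[20,1],[21,0],[22,1],[23,1],[27,1],[29,1],[30,1],[31,1],[32,1],[33,0],[34,1],[35,0],[36,1],[37,1],[38,0],[40,1],[41,0],[42,1],[43,1],[44,0],[47,1],[48,1],[49,0],[50,1]]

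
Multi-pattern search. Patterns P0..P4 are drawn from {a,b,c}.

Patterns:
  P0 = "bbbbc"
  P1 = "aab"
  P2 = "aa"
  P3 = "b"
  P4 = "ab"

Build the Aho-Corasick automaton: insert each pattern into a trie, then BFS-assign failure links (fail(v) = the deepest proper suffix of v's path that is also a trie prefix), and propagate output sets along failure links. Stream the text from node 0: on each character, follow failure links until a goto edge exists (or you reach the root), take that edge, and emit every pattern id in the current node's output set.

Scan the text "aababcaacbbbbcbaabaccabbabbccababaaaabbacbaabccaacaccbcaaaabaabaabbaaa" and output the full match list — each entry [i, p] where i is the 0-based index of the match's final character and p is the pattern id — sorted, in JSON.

Construct AC machine:
Trie (insert patterns):
  0='ε' goto a→6 b→1
  1='b' goto b→2  [P3 ends]
  2='bb' goto b→3
  3='bbb' goto b→4
  4='bbbb' goto c→5
  5='bbbbc' goto ·  [P0 ends]
  6='a' goto a→7 b→9
  7='aa' goto b→8  [P2 ends]
  8='aab' goto ·  [P1 ends]
  9='ab' goto ·  [P4 ends]

Failure links (BFS by depth):
  n1('b'): parent n0 fail=0; on 'b' 0 → fail=0;  out {3}∪∅={3}
  n6('a'): parent n0 fail=0; on 'a' 0 → fail=0;  out ∅∪∅=∅
  n2('bb'): parent n1 fail=0; on 'b' 0 → fail=1;  out ∅∪{3}={3}
  n7('aa'): parent n6 fail=0; on 'a' 0 → fail=6;  out {2}∪∅={2}
  n9('ab'): parent n6 fail=0; on 'b' 0 → fail=1;  out {4}∪{3}={3,4}
  n3('bbb'): parent n2 fail=1; on 'b' 1 → fail=2;  out ∅∪{3}={3}
  n8('aab'): parent n7 fail=6; on 'b' 6 → fail=9;  out {1}∪{3,4}={1,3,4}
  n4('bbbb'): parent n3 fail=2; on 'b' 2 → fail=3;  out ∅∪{3}={3}
  n5('bbbbc'): parent n4 fail=3; on 'c' 3→2→1→0 → fail=0;  out {0}∪∅={0}

Run:
[0] read 'a'  n0⇒n6
[1] read 'a'  n6⇒n7  ** P2@[0:1]
[2] read 'b'  n7⇒n8  ** P1@[0:2],P3@[2:2],P4@[1:2]
[3] read 'a'  n8⇒n6 (via fail)
[4] read 'b'  n6⇒n9  ** P3@[4:4],P4@[3:4]
[5] read 'c'  n9⇒n0 (via fail)
[6] read 'a'  n0⇒n6
[7] read 'a'  n6⇒n7  ** P2@[6:7]
[8] read 'c'  n7⇒n0 (via fail)
[9] read 'b'  n0⇒n1  ** P3@[9:9]
[10] read 'b'  n1⇒n2  ** P3@[10:10]
[11] read 'b'  n2⇒n3  ** P3@[11:11]
[12] read 'b'  n3⇒n4  ** P3@[12:12]
[13] read 'c'  n4⇒n5  ** P0@[9:13]
[14] read 'b'  n5⇒n1 (via fail)  ** P3@[14:14]
[15] read 'a'  n1⇒n6 (via fail)
[16] read 'a'  n6⇒n7  ** P2@[15:16]
[17] read 'b'  n7⇒n8  ** P1@[15:17],P3@[17:17],P4@[16:17]
[18] read 'a'  n8⇒n6 (via fail)
[19] read 'c'  n6⇒n0 (via fail)
[20] read 'c'  n0⇒n0
[21] read 'a'  n0⇒n6
[22] read 'b'  n6⇒n9  ** P3@[22:22],P4@[21:22]
[23] read 'b'  n9⇒n2 (via fail)  ** P3@[23:23]
[24] read 'a'  n2⇒n6 (via fail)
[25] read 'b'  n6⇒n9  ** P3@[25:25],P4@[24:25]
[26] read 'b'  n9⇒n2 (via fail)  ** P3@[26:26]
[27] read 'c'  n2⇒n0 (via fail)
[28] read 'c'  n0⇒n0
[29] read 'a'  n0⇒n6
[30] read 'b'  n6⇒n9  ** P3@[30:30],P4@[29:30]
[31] read 'a'  n9⇒n6 (via fail)
[32] read 'b'  n6⇒n9  ** P3@[32:32],P4@[31:32]
[33] read 'a'  n9⇒n6 (via fail)
[34] read 'a'  n6⇒n7  ** P2@[33:34]
[35] read 'a'  n7⇒n7 (via fail)  ** P2@[34:35]
[36] read 'a'  n7⇒n7 (via fail)  ** P2@[35:36]
[37] read 'b'  n7⇒n8  ** P1@[35:37],P3@[37:37],P4@[36:37]
[38] read 'b'  n8⇒n2 (via fail)  ** P3@[38:38]
[39] read 'a'  n2⇒n6 (via fail)
[40] read 'c'  n6⇒n0 (via fail)
[41] read 'b'  n0⇒n1  ** P3@[41:41]
[42] read 'a'  n1⇒n6 (via fail)
[43] read 'a'  n6⇒n7  ** P2@[42:43]
[44] read 'b'  n7⇒n8  ** P1@[42:44],P3@[44:44],P4@[43:44]
[45] read 'c'  n8⇒n0 (via fail)
[46] read 'c'  n0⇒n0
[47] read 'a'  n0⇒n6
[48] read 'a'  n6⇒n7  ** P2@[47:48]
[49] read 'c'  n7⇒n0 (via fail)
[50] read 'a'  n0⇒n6
[51] read 'c'  n6⇒n0 (via fail)
[52] read 'c'  n0⇒n0
[53] read 'b'  n0⇒n1  ** P3@[53:53]
[54] read 'c'  n1⇒n0 (via fail)
[55] read 'a'  n0⇒n6
[56] read 'a'  n6⇒n7  ** P2@[55:56]
[57] read 'a'  n7⇒n7 (via fail)  ** P2@[56:57]
[58] read 'a'  n7⇒n7 (via fail)  ** P2@[57:58]
[59] read 'b'  n7⇒n8  ** P1@[57:59],P3@[59:59],P4@[58:59]
[60] read 'a'  n8⇒n6 (via fail)
[61] read 'a'  n6⇒n7  ** P2@[60:61]
[62] read 'b'  n7⇒n8  ** P1@[60:62],P3@[62:62],P4@[61:62]
[63] read 'a'  n8⇒n6 (via fail)
[64] read 'a'  n6⇒n7  ** P2@[63:64]
[65] read 'b'  n7⇒n8  ** P1@[63:65],P3@[65:65],P4@[64:65]
[66] read 'b'  n8⇒n2 (via fail)  ** P3@[66:66]
[67] read 'a'  n2⇒n6 (via fail)
[68] read 'a'  n6⇒n7  ** P2@[67:68]
[69] read 'a'  n7⇒n7 (via fail)  ** P2@[68:69]

Matches: [[1,2],[2,1],[2,3],[2,4],[4,3],[4,4],[7,2],[9,3],[10,3],[11,3],[12,3],[13,0],[14,3],[16,2],[17,1],[17,3],[17,4],[22,3],[22,4],[23,3],[25,3],[25,4],[26,3],[30,3],[30,4],[32,3],[32,4],[34,2],[35,2],[36,2],[37,1],[37,3],[37,4],[38,3],[41,3],[43,2],[44,1],[44,3],[44,4],[48,2],[53,3],[56,2],[57,2],[58,2],[59,1],[59,3],[59,4],[61,2],[62,1],[62,3],[62,4],[64,2],[65,1],[65,3],[65,4],[66,3],[68,2],[69,2]]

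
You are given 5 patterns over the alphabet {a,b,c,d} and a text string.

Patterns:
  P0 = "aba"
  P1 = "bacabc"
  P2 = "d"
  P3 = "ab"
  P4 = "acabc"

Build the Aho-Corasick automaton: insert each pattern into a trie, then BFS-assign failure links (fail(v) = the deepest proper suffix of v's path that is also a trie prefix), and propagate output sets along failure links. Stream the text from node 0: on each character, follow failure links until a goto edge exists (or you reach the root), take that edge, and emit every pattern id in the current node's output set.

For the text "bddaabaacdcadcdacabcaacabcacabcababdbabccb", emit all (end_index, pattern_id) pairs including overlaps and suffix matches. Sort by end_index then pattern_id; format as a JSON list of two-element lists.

Build automaton:
Trie nodes:
  0='ε' goto a→1 b→4 d→10
  1='a' goto b→2 c→11
  2='ab' goto a→3  ←P3
  3='aba' goto ·  ←P0
  4='b' goto a→5
  5='ba' goto c→6
  6='bac' goto a→7
  7='baca' goto b→8
  8='bacab' goto c→9
  9='bacabc' goto ·  ←P1
  10='d' goto ·  ←P2
  11='ac' goto a→12
  12='aca' goto b→13
  13='acab' goto c→14
  14='acabc' goto ·  ←P4

BFS fail/out derivation:
  n1('a'): parent n0 fail=0; on 'a' 0 → fail=0;  out ∅∪∅=∅
  n4('b'): parent n0 fail=0; on 'b' 0 → fail=0;  out ∅∪∅=∅
  n10('d'): parent n0 fail=0; on 'd' 0 → fail=0;  out {2}∪∅={2}
  n2('ab'): parent n1 fail=0; on 'b' 0 → fail=4;  out {3}∪∅={3}
  n5('ba'): parent n4 fail=0; on 'a' 0 → fail=1;  out ∅∪∅=∅
  n11('ac'): parent n1 fail=0; on 'c' 0 → fail=0;  out ∅∪∅=∅
  n3('aba'): parent n2 fail=4; on 'a' 4 → fail=5;  out {0}∪∅={0}
  n6('bac'): parent n5 fail=1; on 'c' 1 → fail=11;  out ∅∪∅=∅
  n12('aca'): parent n11 fail=0; on 'a' 0 → fail=1;  out ∅∪∅=∅
  n7('baca'): parent n6 fail=11; on 'a' 11 → fail=12;  out ∅∪∅=∅
  n13('acab'): parent n12 fail=1; on 'b' 1 → fail=2;  out ∅∪{3}={3}
  n8('bacab'): parent n7 fail=12; on 'b' 12 → fail=13;  out ∅∪{3}={3}
  n14('acabc'): parent n13 fail=2; on 'c' 2→4→0 → fail=0;  out {4}∪∅={4}
  n9('bacabc'): parent n8 fail=13; on 'c' 13 → fail=14;  out {1}∪{4}={1,4}

Run:
[0] read 'b'  n0⇒n4
[1] read 'd'  n4⇒n10 ·f  → match P2@[1:1]
[2] read 'd'  n10⇒n10 ·f  → match P2@[2:2]
[3] read 'a'  n10⇒n1 ·f
[4] read 'a'  n1⇒n1 ·f
[5] read 'b'  n1⇒n2  → match P3@[4:5]
[6] read 'a'  n2⇒n3  → match P0@[4:6]
[7] read 'a'  n3⇒n1 ·f
[8] read 'c'  n1⇒n11
[9] read 'd'  n11⇒n10 ·f  → match P2@[9:9]
[10] read 'c'  n10⇒n0 ·f
[11] read 'a'  n0⇒n1
[12] read 'd'  n1⇒n10 ·f  → match P2@[12:12]
[13] read 'c'  n10⇒n0 ·f
[14] read 'd'  n0⇒n10  → match P2@[14:14]
[15] read 'a'  n10⇒n1 ·f
[16] read 'c'  n1⇒n11
[17] read 'a'  n11⇒n12
[18] read 'b'  n12⇒n13  → match P3@[17:18]
[19] read 'c'  n13⇒n14  → match P4@[15:19]
[20] read 'a'  n14⇒n1 ·f
[21] read 'a'  n1⇒n1 ·f
[22] read 'c'  n1⇒n11
[23] read 'a'  n11⇒n12
[24] read 'b'  n12⇒n13  → match P3@[23:24]
[25] read 'c'  n13⇒n14  → match P4@[21:25]
[26] read 'a'  n14⇒n1 ·f
[27] read 'c'  n1⇒n11
[28] read 'a'  n11⇒n12
[29] read 'b'  n12⇒n13  → match P3@[28:29]
[30] read 'c'  n13⇒n14  → match P4@[26:30]
[31] read 'a'  n14⇒n1 ·f
[32] read 'b'  n1⇒n2  → match P3@[31:32]
[33] read 'a'  n2⇒n3  → match P0@[31:33]
[34] read 'b'  n3⇒n2 ·f  → match P3@[33:34]
[35] read 'd'  n2⇒n10 ·f  → match P2@[35:35]
[36] read 'b'  n10⇒n4 ·f
[37] read 'a'  n4⇒n5
[38] read 'b'  n5⇒n2 ·f  → match P3@[37:38]
[39] read 'c'  n2⇒n0 ·f
[40] read 'c'  n0⇒n0
[41] read 'b'  n0⇒n4

Result: [[1,2],[2,2],[5,3],[6,0],[9,2],[12,2],[14,2],[18,3],[19,4],[24,3],[25,4],[29,3],[30,4],[32,3],[33,0],[34,3],[35,2],[38,3]]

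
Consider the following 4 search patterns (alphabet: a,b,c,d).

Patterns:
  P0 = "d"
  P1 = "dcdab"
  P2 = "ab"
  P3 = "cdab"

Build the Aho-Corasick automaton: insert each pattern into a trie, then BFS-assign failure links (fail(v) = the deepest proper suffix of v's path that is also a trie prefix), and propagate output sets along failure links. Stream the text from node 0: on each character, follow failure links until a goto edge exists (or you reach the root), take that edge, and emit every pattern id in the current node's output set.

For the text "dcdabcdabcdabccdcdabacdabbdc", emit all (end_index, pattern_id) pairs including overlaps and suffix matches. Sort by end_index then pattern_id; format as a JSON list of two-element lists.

Build:
Trie (insert patterns):
  0='ε' goto a→6 c→8 d→1
  1='d' goto c→2  ←P0
  2='dc' goto d→3
  3='dcd' goto a→4
  4='dcda' goto b→5
  5='dcdab' goto ·  ←P1
  6='a' goto b→7
  7='ab' goto ·  ←P2
  8='c' goto d→9
  9='cd' goto a→10
  10='cda' goto b→11
  11='cdab' goto ·  ←P3

BFS fail/out derivation:
  fail(1) 'd': from fail(0)=0 chase 'd': 0 ⇒ 0;  out={0}∪out(0)={0}
  fail(6) 'a': from fail(0)=0 chase 'a': 0 ⇒ 0;  out=∅∪out(0)=∅
  fail(8) 'c': from fail(0)=0 chase 'c': 0 ⇒ 0;  out=∅∪out(0)=∅
  fail(2) 'dc': from fail(1)=0 chase 'c': 0 ⇒ 8;  out=∅∪out(8)=∅
  fail(7) 'ab': from fail(6)=0 chase 'b': 0 ⇒ 0;  out={2}∪out(0)={2}
  fail(9) 'cd': from fail(8)=0 chase 'd': 0 ⇒ 1;  out=∅∪out(1)={0}
  fail(3) 'dcd': from fail(2)=8 chase 'd': 8 ⇒ 9;  out=∅∪out(9)={0}
  fail(10) 'cda': from fail(9)=1 chase 'a': 1→0 ⇒ 6;  out=∅∪out(6)=∅
  fail(4) 'dcda': from fail(3)=9 chase 'a': 9 ⇒ 10;  out=∅∪out(10)=∅
  fail(11) 'cdab': from fail(10)=6 chase 'b': 6 ⇒ 7;  out={3}∪out(7)={2,3}
  fail(5) 'dcdab': from fail(4)=10 chase 'b': 10 ⇒ 11;  out={1}∪out(11)={1,2,3}

Text stream:
i=0 'd': node 0→1  emit P0@[0:0]
i=1 'c': node 1→2
i=2 'd': node 2→3  emit P0@[2:2]
i=3 'a': node 3→4
i=4 'b': node 4→5  emit P1@[0:4],P2@[3:4],P3@[1:4]
i=5 'c': node 5→8 (via fail)
i=6 'd': node 8→9  emit P0@[6:6]
i=7 'a': node 9→10
i=8 'b': node 10→11  emit P2@[7:8],P3@[5:8]
i=9 'c': node 11→8 (via fail)
i=10 'd': node 8→9  emit P0@[10:10]
i=11 'a': node 9→10
i=12 'b': node 10→11  emit P2@[11:12],P3@[9:12]
i=13 'c': node 11→8 (via fail)
i=14 'c': node 8→8 (via fail)
i=15 'd': node 8→9  emit P0@[15:15]
i=16 'c': node 9→2 (via fail)
i=17 'd': node 2→3  emit P0@[17:17]
i=18 'a': node 3→4
i=19 'b': node 4→5  emit P1@[15:19],P2@[18:19],P3@[16:19]
i=20 'a': node 5→6 (via fail)
i=21 'c': node 6→8 (via fail)
i=22 'd': node 8→9  emit P0@[22:22]
i=23 'a': node 9→10
i=24 'b': node 10→11  emit P2@[23:24],P3@[21:24]
i=25 'b': node 11→0 (via fail)
i=26 'd': node 0→1  emit P0@[26:26]
i=27 'c': node 1→2

Matches: [[0,0],[2,0],[4,1],[4,2],[4,3],[6,0],[8,2],[8,3],[10,0],[12,2],[12,3],[15,0],[17,0],[19,1],[19,2],[19,3],[22,0],[24,2],[24,3],[26,0]]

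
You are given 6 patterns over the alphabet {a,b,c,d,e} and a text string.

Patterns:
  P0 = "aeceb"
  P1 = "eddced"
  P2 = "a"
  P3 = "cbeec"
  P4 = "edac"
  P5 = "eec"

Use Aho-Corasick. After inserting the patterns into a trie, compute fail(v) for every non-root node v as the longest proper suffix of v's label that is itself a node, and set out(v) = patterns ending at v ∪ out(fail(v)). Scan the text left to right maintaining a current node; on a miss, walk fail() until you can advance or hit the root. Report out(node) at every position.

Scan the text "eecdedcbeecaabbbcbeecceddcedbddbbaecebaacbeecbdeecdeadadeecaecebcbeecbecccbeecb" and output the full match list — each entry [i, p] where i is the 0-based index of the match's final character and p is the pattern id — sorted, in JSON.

Construct AC machine:
Trie (insert patterns):
  n0 'ε': a→1 c→12 e→6
  n1 'a': e→2  [P2 ends]
  n2 'ae': c→3
  n3 'aec': e→4
  n4 'aece': b→5
  n5 'aeceb': ·  [P0 ends]
  n6 'e': d→7 e→19
  n7 'ed': a→17 d→8
  n8 'edd': c→9
  n9 'eddc': e→10
  n10 'eddce': d→11
  n11 'eddced': ·  [P1 ends]
  n12 'c': b→13
  n13 'cb': e→14
  n14 'cbe': e→15
  n15 'cbee': c→16
  n16 'cbeec': ·  [P3 ends]
  n17 'eda': c→18
  n18 'edac': ·  [P4 ends]
  n19 'ee': c→20
  n20 'eec': ·  [P5 ends]

Failure links (BFS by depth):
  n1('a'): parent n0 fail=0; on 'a' 0 → fail=0;  out {2}∪∅={2}
  n6('e'): parent n0 fail=0; on 'e' 0 → fail=0;  out ∅∪∅=∅
  n12('c'): parent n0 fail=0; on 'c' 0 → fail=0;  out ∅∪∅=∅
  n2('ae'): parent n1 fail=0; on 'e' 0 → fail=6;  out ∅∪∅=∅
  n7('ed'): parent n6 fail=0; on 'd' 0 → fail=0;  out ∅∪∅=∅
  n13('cb'): parent n12 fail=0; on 'b' 0 → fail=0;  out ∅∪∅=∅
  n19('ee'): parent n6 fail=0; on 'e' 0 → fail=6;  out ∅∪∅=∅
  n3('aec'): parent n2 fail=6; on 'c' 6→0 → fail=12;  out ∅∪∅=∅
  n8('edd'): parent n7 fail=0; on 'd' 0 → fail=0;  out ∅∪∅=∅
  n14('cbe'): parent n13 fail=0; on 'e' 0 → fail=6;  out ∅∪∅=∅
  n17('eda'): parent n7 fail=0; on 'a' 0 → fail=1;  out ∅∪{2}={2}
  n20('eec'): parent n19 fail=6; on 'c' 6→0 → fail=12;  out {5}∪∅={5}
  n4('aece'): parent n3 fail=12; on 'e' 12→0 → fail=6;  out ∅∪∅=∅
  n9('eddc'): parent n8 fail=0; on 'c' 0 → fail=12;  out ∅∪∅=∅
  n15('cbee'): parent n14 fail=6; on 'e' 6 → fail=19;  out ∅∪∅=∅
  n18('edac'): parent n17 fail=1; on 'c' 1→0 → fail=12;  out {4}∪∅={4}
  n5('aeceb'): parent n4 fail=6; on 'b' 6→0 → fail=0;  out {0}∪∅={0}
  n10('eddce'): parent n9 fail=12; on 'e' 12→0 → fail=6;  out ∅∪∅=∅
  n16('cbeec'): parent n15 fail=19; on 'c' 19 → fail=20;  out {3}∪{5}={3,5}
  n11('eddced'): parent n10 fail=6; on 'd' 6 → fail=7;  out {1}∪∅={1}

Scan:
pos 0 'e': at 6
pos 1 'e': at 19
pos 2 'c': at 20  emit P5@[0:2]
pos 3 'd': at 0 (via fail)
pos 4 'e': at 6
pos 5 'd': at 7
pos 6 'c': at 12 (via fail)
pos 7 'b': at 13
pos 8 'e': at 14
pos 9 'e': at 15
pos 10 'c': at 16  emit P3@[6:10],P5@[8:10]
pos 11 'a': at 1 (via fail)  emit P2@[11:11]
pos 12 'a': at 1 (via fail)  emit P2@[12:12]
pos 13 'b': at 0 (via fail)
pos 14 'b': at 0
pos 15 'b': at 0
pos 16 'c': at 12
pos 17 'b': at 13
pos 18 'e': at 14
pos 19 'e': at 15
pos 20 'c': at 16  emit P3@[16:20],P5@[18:20]
pos 21 'c': at 12 (via fail)
pos 22 'e': at 6 (via fail)
pos 23 'd': at 7
pos 24 'd': at 8
pos 25 'c': at 9
pos 26 'e': at 10
pos 27 'd': at 11  emit P1@[22:27]
pos 28 'b': at 0 (via fail)
pos 29 'd': at 0
pos 30 'd': at 0
pos 31 'b': at 0
pos 32 'b': at 0
pos 33 'a': at 1  emit P2@[33:33]
pos 34 'e': at 2
pos 35 'c': at 3
pos 36 'e': at 4
pos 37 'b': at 5  emit P0@[33:37]
pos 38 'a': at 1 (via fail)  emit P2@[38:38]
pos 39 'a': at 1 (via fail)  emit P2@[39:39]
pos 40 'c': at 12 (via fail)
pos 41 'b': at 13
pos 42 'e': at 14
pos 43 'e': at 15
pos 44 'c': at 16  emit P3@[40:44],P5@[42:44]
pos 45 'b': at 13 (via fail)
pos 46 'd': at 0 (via fail)
pos 47 'e': at 6
pos 48 'e': at 19
pos 49 'c': at 20  emit P5@[47:49]
pos 50 'd': at 0 (via fail)
pos 51 'e': at 6
pos 52 'a': at 1 (via fail)  emit P2@[52:52]
pos 53 'd': at 0 (via fail)
pos 54 'a': at 1  emit P2@[54:54]
pos 55 'd': at 0 (via fail)
pos 56 'e': at 6
pos 57 'e': at 19
pos 58 'c': at 20  emit P5@[56:58]
pos 59 'a': at 1 (via fail)  emit P2@[59:59]
pos 60 'e': at 2
pos 61 'c': at 3
pos 62 'e': at 4
pos 63 'b': at 5  emit P0@[59:63]
pos 64 'c': at 12 (via fail)
pos 65 'b': at 13
pos 66 'e': at 14
pos 67 'e': at 15
pos 68 'c': at 16  emit P3@[64:68],P5@[66:68]
pos 69 'b': at 13 (via fail)
pos 70 'e': at 14
pos 71 'c': at 12 (via fail)
pos 72 'c': at 12 (via fail)
pos 73 'c': at 12 (via fail)
pos 74 'b': at 13
pos 75 'e': at 14
pos 76 'e': at 15
pos 77 'c': at 16  emit P3@[73:77],P5@[75:77]
pos 78 'b': at 13 (via fail)

All matches (sorted): [[2,5],[10,3],[10,5],[11,2],[12,2],[20,3],[20,5],[27,1],[33,2],[37,0],[38,2],[39,2],[44,3],[44,5],[49,5],[52,2],[54,2],[58,5],[59,2],[63,0],[68,3],[68,5],[77,3],[77,5]]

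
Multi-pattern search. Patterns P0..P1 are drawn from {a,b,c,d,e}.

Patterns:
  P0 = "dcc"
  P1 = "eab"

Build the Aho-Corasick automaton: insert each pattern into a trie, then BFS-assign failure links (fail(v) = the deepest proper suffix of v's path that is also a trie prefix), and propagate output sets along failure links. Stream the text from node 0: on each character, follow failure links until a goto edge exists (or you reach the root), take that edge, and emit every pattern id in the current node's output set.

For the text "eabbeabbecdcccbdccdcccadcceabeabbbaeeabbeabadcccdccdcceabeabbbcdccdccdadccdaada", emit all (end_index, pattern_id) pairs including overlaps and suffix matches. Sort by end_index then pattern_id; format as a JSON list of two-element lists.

Construct AC machine:
Trie (insert patterns):
  n0 'ε': d→1 e→4
  n1 'd': c→2
  n2 'dc': c→3
  n3 'dcc': ·  ←P0
  n4 'e': a→5
  n5 'ea': b→6
  n6 'eab': ·  ←P1

BFS fail/out derivation:
  fail(1) 'd': from fail(0)=0 chase 'd': 0 ⇒ 0;  out=∅∪out(0)=∅
  fail(4) 'e': from fail(0)=0 chase 'e': 0 ⇒ 0;  out=∅∪out(0)=∅
  fail(2) 'dc': from fail(1)=0 chase 'c': 0 ⇒ 0;  out=∅∪out(0)=∅
  fail(5) 'ea': from fail(4)=0 chase 'a': 0 ⇒ 0;  out=∅∪out(0)=∅
  fail(3) 'dcc': from fail(2)=0 chase 'c': 0 ⇒ 0;  out={0}∪out(0)={0}
  fail(6) 'eab': from fail(5)=0 chase 'b': 0 ⇒ 0;  out={1}∪out(0)={1}

Scan:
pos 0 'e': at 4
pos 1 'a': at 5
pos 2 'b': at 6  emit P1@[0:2]
pos 3 'b': at 0 ·f
pos 4 'e': at 4
pos 5 'a': at 5
pos 6 'b': at 6  emit P1@[4:6]
pos 7 'b': at 0 ·f
pos 8 'e': at 4
pos 9 'c': at 0 ·f
pos 10 'd': at 1
pos 11 'c': at 2
pos 12 'c': at 3  emit P0@[10:12]
pos 13 'c': at 0 ·f
pos 14 'b': at 0
pos 15 'd': at 1
pos 16 'c': at 2
pos 17 'c': at 3  emit P0@[15:17]
pos 18 'd': at 1 ·f
pos 19 'c': at 2
pos 20 'c': at 3  emit P0@[18:20]
pos 21 'c': at 0 ·f
pos 22 'a': at 0
pos 23 'd': at 1
pos 24 'c': at 2
pos 25 'c': at 3  emit P0@[23:25]
pos 26 'e': at 4 ·f
pos 27 'a': at 5
pos 28 'b': at 6  emit P1@[26:28]
pos 29 'e': at 4 ·f
pos 30 'a': at 5
pos 31 'b': at 6  emit P1@[29:31]
pos 32 'b': at 0 ·f
pos 33 'b': at 0
pos 34 'a': at 0
pos 35 'e': at 4
pos 36 'e': at 4 ·f
pos 37 'a': at 5
pos 38 'b': at 6  emit P1@[36:38]
pos 39 'b': at 0 ·f
pos 40 'e': at 4
pos 41 'a': at 5
pos 42 'b': at 6  emit P1@[40:42]
pos 43 'a': at 0 ·f
pos 44 'd': at 1
pos 45 'c': at 2
pos 46 'c': at 3  emit P0@[44:46]
pos 47 'c': at 0 ·f
pos 48 'd': at 1
pos 49 'c': at 2
pos 50 'c': at 3  emit P0@[48:50]
pos 51 'd': at 1 ·f
pos 52 'c': at 2
pos 53 'c': at 3  emit P0@[51:53]
pos 54 'e': at 4 ·f
pos 55 'a': at 5
pos 56 'b': at 6  emit P1@[54:56]
pos 57 'e': at 4 ·f
pos 58 'a': at 5
pos 59 'b': at 6  emit P1@[57:59]
pos 60 'b': at 0 ·f
pos 61 'b': at 0
pos 62 'c': at 0
pos 63 'd': at 1
pos 64 'c': at 2
pos 65 'c': at 3  emit P0@[63:65]
pos 66 'd': at 1 ·f
pos 67 'c': at 2
pos 68 'c': at 3  emit P0@[66:68]
pos 69 'd': at 1 ·f
pos 70 'a': at 0 ·f
pos 71 'd': at 1
pos 72 'c': at 2
pos 73 'c': at 3  emit P0@[71:73]
pos 74 'd': at 1 ·f
pos 75 'a': at 0 ·f
pos 76 'a': at 0
pos 77 'd': at 1
pos 78 'a': at 0 ·f

All matches (sorted): [[2,1],[6,1],[12,0],[17,0],[20,0],[25,0],[28,1],[31,1],[38,1],[42,1],[46,0],[50,0],[53,0],[56,1],[59,1],[65,0],[68,0],[73,0]]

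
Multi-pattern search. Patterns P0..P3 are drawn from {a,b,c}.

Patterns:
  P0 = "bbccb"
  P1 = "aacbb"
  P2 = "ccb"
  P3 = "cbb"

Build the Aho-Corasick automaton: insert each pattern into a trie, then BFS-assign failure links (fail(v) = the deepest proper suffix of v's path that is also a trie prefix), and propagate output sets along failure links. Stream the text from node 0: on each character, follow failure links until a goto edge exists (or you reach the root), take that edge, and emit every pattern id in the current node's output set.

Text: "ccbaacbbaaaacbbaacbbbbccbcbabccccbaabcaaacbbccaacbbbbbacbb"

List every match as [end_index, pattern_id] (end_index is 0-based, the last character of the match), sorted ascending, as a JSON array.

Build:
Trie nodes:
  n0 'ε': a→6 b→1 c→11
  n1 'b': b→2
  n2 'bb': c→3
  n3 'bbc': c→4
  n4 'bbcc': b→5
  n5 'bbccb': ·  ←P0
  n6 'a': a→7
  n7 'aa': c→8
  n8 'aac': b→9
  n9 'aacb': b→10
  n10 'aacbb': ·  ←P1
  n11 'c': b→14 c→12
  n12 'cc': b→13
  n13 'ccb': ·  ←P2
  n14 'cb': b→15
  n15 'cbb': ·  ←P3

Failure links (BFS by depth):
  n1('b'): parent n0 fail=0; on 'b' 0 → fail=0;  out ∅∪∅=∅
  n6('a'): parent n0 fail=0; on 'a' 0 → fail=0;  out ∅∪∅=∅
  n11('c'): parent n0 fail=0; on 'c' 0 → fail=0;  out ∅∪∅=∅
  n2('bb'): parent n1 fail=0; on 'b' 0 → fail=1;  out ∅∪∅=∅
  n7('aa'): parent n6 fail=0; on 'a' 0 → fail=6;  out ∅∪∅=∅
  n12('cc'): parent n11 fail=0; on 'c' 0 → fail=11;  out ∅∪∅=∅
  n14('cb'): parent n11 fail=0; on 'b' 0 → fail=1;  out ∅∪∅=∅
  n3('bbc'): parent n2 fail=1; on 'c' 1→0 → fail=11;  out ∅∪∅=∅
  n8('aac'): parent n7 fail=6; on 'c' 6→0 → fail=11;  out ∅∪∅=∅
  n13('ccb'): parent n12 fail=11; on 'b' 11 → fail=14;  out {2}∪∅={2}
  n15('cbb'): parent n14 fail=1; on 'b' 1 → fail=2;  out {3}∪∅={3}
  n4('bbcc'): parent n3 fail=11; on 'c' 11 → fail=12;  out ∅∪∅=∅
  n9('aacb'): parent n8 fail=11; on 'b' 11 → fail=14;  out ∅∪∅=∅
  n5('bbccb'): parent n4 fail=12; on 'b' 12 → fail=13;  out {0}∪{2}={0,2}
  n10('aacbb'): parent n9 fail=14; on 'b' 14 → fail=15;  out {1}∪{3}={1,3}

Run:
pos 0 'c': at 11
pos 1 'c': at 12
pos 2 'b': at 13  ** P2@[0:2]
pos 3 'a': at 6 (via fail)
pos 4 'a': at 7
pos 5 'c': at 8
pos 6 'b': at 9
pos 7 'b': at 10  ** P1@[3:7],P3@[5:7]
pos 8 'a': at 6 (via fail)
pos 9 'a': at 7
pos 10 'a': at 7 (via fail)
pos 11 'a': at 7 (via fail)
pos 12 'c': at 8
pos 13 'b': at 9
pos 14 'b': at 10  ** P1@[10:14],P3@[12:14]
pos 15 'a': at 6 (via fail)
pos 16 'a': at 7
pos 17 'c': at 8
pos 18 'b': at 9
pos 19 'b': at 10  ** P1@[15:19],P3@[17:19]
pos 20 'b': at 2 (via fail)
pos 21 'b': at 2 (via fail)
pos 22 'c': at 3
pos 23 'c': at 4
pos 24 'b': at 5  ** P0@[20:24],P2@[22:24]
pos 25 'c': at 11 (via fail)
pos 26 'b': at 14
pos 27 'a': at 6 (via fail)
pos 28 'b': at 1 (via fail)
pos 29 'c': at 11 (via fail)
pos 30 'c': at 12
pos 31 'c': at 12 (via fail)
pos 32 'c': at 12 (via fail)
pos 33 'b': at 13  ** P2@[31:33]
pos 34 'a': at 6 (via fail)
pos 35 'a': at 7
pos 36 'b': at 1 (via fail)
pos 37 'c': at 11 (via fail)
pos 38 'a': at 6 (via fail)
pos 39 'a': at 7
pos 40 'a': at 7 (via fail)
pos 41 'c': at 8
pos 42 'b': at 9
pos 43 'b': at 10  ** P1@[39:43],P3@[41:43]
pos 44 'c': at 3 (via fail)
pos 45 'c': at 4
pos 46 'a': at 6 (via fail)
pos 47 'a': at 7
pos 48 'c': at 8
pos 49 'b': at 9
pos 50 'b': at 10  ** P1@[46:50],P3@[48:50]
pos 51 'b': at 2 (via fail)
pos 52 'b': at 2 (via fail)
pos 53 'b': at 2 (via fail)
pos 54 'a': at 6 (via fail)
pos 55 'c': at 11 (via fail)
pos 56 'b': at 14
pos 57 'b': at 15  ** P3@[55:57]

Matches: [[2,2],[7,1],[7,3],[14,1],[14,3],[19,1],[19,3],[24,0],[24,2],[33,2],[43,1],[43,3],[50,1],[50,3],[57,3]]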